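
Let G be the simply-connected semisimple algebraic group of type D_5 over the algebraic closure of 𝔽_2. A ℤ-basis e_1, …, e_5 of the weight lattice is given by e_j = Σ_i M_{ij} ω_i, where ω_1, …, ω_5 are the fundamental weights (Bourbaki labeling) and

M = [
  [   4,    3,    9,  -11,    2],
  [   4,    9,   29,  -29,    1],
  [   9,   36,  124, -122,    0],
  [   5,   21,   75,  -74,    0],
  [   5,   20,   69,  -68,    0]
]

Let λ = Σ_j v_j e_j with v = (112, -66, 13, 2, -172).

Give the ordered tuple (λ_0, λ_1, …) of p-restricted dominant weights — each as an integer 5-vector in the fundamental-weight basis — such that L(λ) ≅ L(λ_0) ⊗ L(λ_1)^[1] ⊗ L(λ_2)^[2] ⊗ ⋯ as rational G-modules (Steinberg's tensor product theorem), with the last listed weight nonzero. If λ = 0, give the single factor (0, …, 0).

((1, 1, 0, 1, 1),)

ω-coordinates c = M·v, v = (112, -66, 13, 2, -172):
  c_1 = 4·112 + (3)·(-66) + 9·13 + (-11)·(2) + (2)·(-172) = 1
  c_2 = 4·112 + (9)·(-66) + 29·13 + (-29)·(2) + (1)·(-172) = 1
  c_3 = 9·112 + (36)·(-66) + 124·13 + (-122)·(2) + (0)·(-172) = 0
  c_4 = 5·112 + (21)·(-66) + 75·13 + (-74)·(2) + (0)·(-172) = 1
  c_5 = 5·112 + (20)·(-66) + 69·13 + (-68)·(2) + (0)·(-172) = 1
Expand coordinatewise in base 2:
  c_1 = 1 = 1·2^0
  c_2 = 1 = 1·2^0
  c_3 = 0
  c_4 = 1 = 1·2^0
  c_5 = 1 = 1·2^0
p-restricted factor λ_0 = (1, 1, 0, 1, 1)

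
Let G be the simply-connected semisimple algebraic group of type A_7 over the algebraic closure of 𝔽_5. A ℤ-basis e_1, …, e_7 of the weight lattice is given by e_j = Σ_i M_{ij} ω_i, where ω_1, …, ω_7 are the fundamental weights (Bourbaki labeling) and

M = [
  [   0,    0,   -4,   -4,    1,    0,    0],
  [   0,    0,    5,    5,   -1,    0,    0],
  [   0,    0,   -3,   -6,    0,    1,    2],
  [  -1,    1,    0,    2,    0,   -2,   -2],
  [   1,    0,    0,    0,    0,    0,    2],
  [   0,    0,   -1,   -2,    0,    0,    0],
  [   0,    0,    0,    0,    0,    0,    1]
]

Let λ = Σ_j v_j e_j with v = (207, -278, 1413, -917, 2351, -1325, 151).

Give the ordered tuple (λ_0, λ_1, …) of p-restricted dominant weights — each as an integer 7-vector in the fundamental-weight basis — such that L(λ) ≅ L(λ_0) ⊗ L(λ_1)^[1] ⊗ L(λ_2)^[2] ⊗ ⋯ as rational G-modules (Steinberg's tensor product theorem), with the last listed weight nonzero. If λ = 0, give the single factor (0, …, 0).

In the fundamental-weight basis, λ has coordinates c = M·v (v = (207, -278, 1413, -917, 2351, -1325, 151)):
  c_1 = (0)·(207) + (0)·(-278) + (-4)·(1413) + (-4)·(-917) + (1)·(2351) + (0)·(-1325) + (0)·(151) = 367
  c_2 = (0)·(207) + (0)·(-278) + (5)·(1413) + (5)·(-917) + (-1)·(2351) + (0)·(-1325) + (0)·(151) = 129
  c_3 = (0)·(207) + (0)·(-278) + (-3)·(1413) + (-6)·(-917) + (0)·(2351) + (1)·(-1325) + (2)·(151) = 240
  c_4 = (-1)·(207) + (1)·(-278) + (0)·(1413) + (2)·(-917) + (0)·(2351) + (-2)·(-1325) + (-2)·(151) = 29
  c_5 = (1)·(207) + (0)·(-278) + (0)·(1413) + (0)·(-917) + (0)·(2351) + (0)·(-1325) + (2)·(151) = 509
  c_6 = (0)·(207) + (0)·(-278) + (-1)·(1413) + (-2)·(-917) + (0)·(2351) + (0)·(-1325) + (0)·(151) = 421
  c_7 = (0)·(207) + (0)·(-278) + (0)·(1413) + (0)·(-917) + (0)·(2351) + (0)·(-1325) + (1)·(151) = 151
p = 5; digits c_i = Σ_j d_{ij}·5^j, 0 ≤ d_{ij} < 5:
  c_1 = 367 = 2·5^0 + 3·5^1 + 4·5^2 + 2·5^3
  c_2 = 129 = 4·5^0 + 0·5^1 + 0·5^2 + 1·5^3
  c_3 = 240 = 0·5^0 + 3·5^1 + 4·5^2 + 1·5^3
  c_4 = 29 = 4·5^0 + 0·5^1 + 1·5^2
  c_5 = 509 = 4·5^0 + 1·5^1 + 0·5^2 + 4·5^3
  c_6 = 421 = 1·5^0 + 4·5^1 + 1·5^2 + 3·5^3
  c_7 = 151 = 1·5^0 + 0·5^1 + 1·5^2 + 1·5^3
λ_0 = (2, 4, 0, 4, 4, 1, 1)
λ_1 = (3, 0, 3, 0, 1, 4, 0)
λ_2 = (4, 0, 4, 1, 0, 1, 1)
λ_3 = (2, 1, 1, 0, 4, 3, 1)

((2, 4, 0, 4, 4, 1, 1), (3, 0, 3, 0, 1, 4, 0), (4, 0, 4, 1, 0, 1, 1), (2, 1, 1, 0, 4, 3, 1))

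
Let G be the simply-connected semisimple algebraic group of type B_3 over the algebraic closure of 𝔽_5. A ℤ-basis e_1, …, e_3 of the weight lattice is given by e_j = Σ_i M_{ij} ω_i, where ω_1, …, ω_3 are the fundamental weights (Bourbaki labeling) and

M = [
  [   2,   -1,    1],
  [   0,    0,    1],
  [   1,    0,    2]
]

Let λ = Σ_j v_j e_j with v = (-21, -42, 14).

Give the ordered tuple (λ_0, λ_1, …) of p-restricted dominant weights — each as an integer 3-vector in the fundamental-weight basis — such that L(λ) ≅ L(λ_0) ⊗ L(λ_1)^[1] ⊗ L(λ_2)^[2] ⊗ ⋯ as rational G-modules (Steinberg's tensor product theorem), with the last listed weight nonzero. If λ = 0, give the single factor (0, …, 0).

Converting to the ω-basis (c_i = row i of M dotted with v = (-21, -42, 14)):
  c_1 = (2)·(-21) + (-1)·(-42) + (1)·(14) = 14
  c_2 = (0)·(-21) + (0)·(-42) + (1)·(14) = 14
  c_3 = (1)·(-21) + (0)·(-42) + (2)·(14) = 7
p = 5; digits c_i = Σ_j d_{ij}·5^j, 0 ≤ d_{ij} < 5:
  c_1 = 14 = 4·5^0 + 2·5^1
  c_2 = 14 = 4·5^0 + 2·5^1
  c_3 = 7 = 2·5^0 + 1·5^1
Factor λ_0 = (4, 4, 2)
Factor λ_1 = (2, 2, 1)

((4, 4, 2), (2, 2, 1))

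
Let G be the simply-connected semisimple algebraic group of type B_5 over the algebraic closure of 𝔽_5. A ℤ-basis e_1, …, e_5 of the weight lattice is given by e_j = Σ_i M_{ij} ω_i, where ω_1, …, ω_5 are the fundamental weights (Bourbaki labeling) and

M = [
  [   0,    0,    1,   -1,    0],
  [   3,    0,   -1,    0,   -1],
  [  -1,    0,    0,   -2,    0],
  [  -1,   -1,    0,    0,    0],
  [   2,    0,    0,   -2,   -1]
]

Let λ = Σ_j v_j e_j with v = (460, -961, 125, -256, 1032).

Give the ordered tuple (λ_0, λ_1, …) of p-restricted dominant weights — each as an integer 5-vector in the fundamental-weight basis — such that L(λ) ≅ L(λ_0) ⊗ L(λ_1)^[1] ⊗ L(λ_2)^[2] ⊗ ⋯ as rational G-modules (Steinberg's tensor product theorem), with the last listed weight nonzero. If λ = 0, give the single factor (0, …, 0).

((1, 3, 2, 1, 0), (1, 4, 0, 0, 0), (0, 3, 2, 0, 1), (3, 1, 0, 4, 3))

Compute c_i = Σ_j M_{ij} v_j with v = (460, -961, 125, -256, 1032):
  c_1 = (0)·(460) + (0)·(-961) + (1)·(125) + (-1)·(-256) + (0)·(1032) = 381
  c_2 = (3)·(460) + (0)·(-961) + (-1)·(125) + (0)·(-256) + (-1)·(1032) = 223
  c_3 = (-1)·(460) + (0)·(-961) + (0)·(125) + (-2)·(-256) + (0)·(1032) = 52
  c_4 = (-1)·(460) + (-1)·(-961) + (0)·(125) + (0)·(-256) + (0)·(1032) = 501
  c_5 = (2)·(460) + (0)·(-961) + (0)·(125) + (-2)·(-256) + (-1)·(1032) = 400
Writing each c_i in base p = 5:
  c_1 = 381 = 1·5^0 + 1·5^1 + 0·5^2 + 3·5^3
  c_2 = 223 = 3·5^0 + 4·5^1 + 3·5^2 + 1·5^3
  c_3 = 52 = 2·5^0 + 0·5^1 + 2·5^2
  c_4 = 501 = 1·5^0 + 0·5^1 + 0·5^2 + 4·5^3
  c_5 = 400 = 0·5^0 + 0·5^1 + 1·5^2 + 3·5^3
Factor λ_0 = (1, 3, 2, 1, 0)
Factor λ_1 = (1, 4, 0, 0, 0)
Factor λ_2 = (0, 3, 2, 0, 1)
Factor λ_3 = (3, 1, 0, 4, 3)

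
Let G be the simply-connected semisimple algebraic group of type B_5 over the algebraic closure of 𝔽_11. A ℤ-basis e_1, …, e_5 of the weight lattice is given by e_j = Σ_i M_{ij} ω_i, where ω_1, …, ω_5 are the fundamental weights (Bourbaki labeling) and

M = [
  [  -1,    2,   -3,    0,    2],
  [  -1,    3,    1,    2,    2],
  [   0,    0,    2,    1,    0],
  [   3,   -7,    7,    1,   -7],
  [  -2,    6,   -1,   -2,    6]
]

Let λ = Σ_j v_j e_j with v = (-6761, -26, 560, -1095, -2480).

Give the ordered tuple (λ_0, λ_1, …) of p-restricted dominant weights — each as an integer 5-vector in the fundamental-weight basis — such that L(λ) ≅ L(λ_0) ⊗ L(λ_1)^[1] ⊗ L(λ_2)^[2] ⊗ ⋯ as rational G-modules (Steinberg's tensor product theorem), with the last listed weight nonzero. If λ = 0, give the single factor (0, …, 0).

((3, 5, 3, 7, 6), (6, 8, 2, 7, 10))

ω-coordinates c = M·v, v = (-6761, -26, 560, -1095, -2480):
  c_1 = (-1)·(-6761) + (2)·(-26) + (-3)·(560) + (0)·(-1095) + (2)·(-2480) = 69
  c_2 = (-1)·(-6761) + (3)·(-26) + (1)·(560) + (2)·(-1095) + (2)·(-2480) = 93
  c_3 = (0)·(-6761) + (0)·(-26) + (2)·(560) + (1)·(-1095) + (0)·(-2480) = 25
  c_4 = (3)·(-6761) + (-7)·(-26) + (7)·(560) + (1)·(-1095) + (-7)·(-2480) = 84
  c_5 = (-2)·(-6761) + (6)·(-26) + (-1)·(560) + (-2)·(-1095) + (6)·(-2480) = 116
Base-11 expansion of each c_i:
  c_1 = 69 = 3·11^0 + 6·11^1
  c_2 = 93 = 5·11^0 + 8·11^1
  c_3 = 25 = 3·11^0 + 2·11^1
  c_4 = 84 = 7·11^0 + 7·11^1
  c_5 = 116 = 6·11^0 + 10·11^1
p-restricted factor λ_0 = (3, 5, 3, 7, 6)
p-restricted factor λ_1 = (6, 8, 2, 7, 10)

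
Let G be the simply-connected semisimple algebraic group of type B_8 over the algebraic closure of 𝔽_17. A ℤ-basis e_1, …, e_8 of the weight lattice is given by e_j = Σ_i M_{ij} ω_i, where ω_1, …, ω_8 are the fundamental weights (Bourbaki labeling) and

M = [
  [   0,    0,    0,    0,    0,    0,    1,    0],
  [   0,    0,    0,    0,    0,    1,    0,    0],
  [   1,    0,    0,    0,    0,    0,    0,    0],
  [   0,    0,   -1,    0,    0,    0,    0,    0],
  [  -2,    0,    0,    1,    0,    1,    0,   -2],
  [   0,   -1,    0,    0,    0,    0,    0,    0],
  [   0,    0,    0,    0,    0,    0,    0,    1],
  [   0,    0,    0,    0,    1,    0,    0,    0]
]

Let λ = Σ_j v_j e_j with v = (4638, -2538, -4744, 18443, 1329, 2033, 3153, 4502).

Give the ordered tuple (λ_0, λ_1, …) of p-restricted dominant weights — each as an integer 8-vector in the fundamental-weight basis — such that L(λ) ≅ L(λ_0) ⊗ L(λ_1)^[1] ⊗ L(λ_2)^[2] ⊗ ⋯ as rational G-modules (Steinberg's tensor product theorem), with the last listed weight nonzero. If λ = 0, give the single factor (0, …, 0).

((8, 10, 14, 1, 3, 5, 14, 3), (15, 0, 0, 7, 10, 13, 9, 10), (10, 7, 16, 16, 7, 8, 15, 4))

Converting to the ω-basis (c_i = row i of M dotted with v = (4638, -2538, -4744, 18443, 1329, 2033, 3153, 4502)):
  c_1 = (0)·(4638) + (0)·(-2538) + (0)·(-4744) + (0)·(18443) + (0)·(1329) + (0)·(2033) + (1)·(3153) + (0)·(4502) = 3153
  c_2 = (0)·(4638) + (0)·(-2538) + (0)·(-4744) + (0)·(18443) + (0)·(1329) + (1)·(2033) + (0)·(3153) + (0)·(4502) = 2033
  c_3 = (1)·(4638) + (0)·(-2538) + (0)·(-4744) + (0)·(18443) + (0)·(1329) + (0)·(2033) + (0)·(3153) + (0)·(4502) = 4638
  c_4 = (0)·(4638) + (0)·(-2538) + (-1)·(-4744) + (0)·(18443) + (0)·(1329) + (0)·(2033) + (0)·(3153) + (0)·(4502) = 4744
  c_5 = (-2)·(4638) + (0)·(-2538) + (0)·(-4744) + (1)·(18443) + (0)·(1329) + (1)·(2033) + (0)·(3153) + (-2)·(4502) = 2196
  c_6 = (0)·(4638) + (-1)·(-2538) + (0)·(-4744) + (0)·(18443) + (0)·(1329) + (0)·(2033) + (0)·(3153) + (0)·(4502) = 2538
  c_7 = (0)·(4638) + (0)·(-2538) + (0)·(-4744) + (0)·(18443) + (0)·(1329) + (0)·(2033) + (0)·(3153) + (1)·(4502) = 4502
  c_8 = (0)·(4638) + (0)·(-2538) + (0)·(-4744) + (0)·(18443) + (1)·(1329) + (0)·(2033) + (0)·(3153) + (0)·(4502) = 1329
Base-17 expansion of each c_i:
  c_1 = 3153 = 8·17^0 + 15·17^1 + 10·17^2
  c_2 = 2033 = 10·17^0 + 0·17^1 + 7·17^2
  c_3 = 4638 = 14·17^0 + 0·17^1 + 16·17^2
  c_4 = 4744 = 1·17^0 + 7·17^1 + 16·17^2
  c_5 = 2196 = 3·17^0 + 10·17^1 + 7·17^2
  c_6 = 2538 = 5·17^0 + 13·17^1 + 8·17^2
  c_7 = 4502 = 14·17^0 + 9·17^1 + 15·17^2
  c_8 = 1329 = 3·17^0 + 10·17^1 + 4·17^2
p-restricted factor λ_0 = (8, 10, 14, 1, 3, 5, 14, 3)
p-restricted factor λ_1 = (15, 0, 0, 7, 10, 13, 9, 10)
p-restricted factor λ_2 = (10, 7, 16, 16, 7, 8, 15, 4)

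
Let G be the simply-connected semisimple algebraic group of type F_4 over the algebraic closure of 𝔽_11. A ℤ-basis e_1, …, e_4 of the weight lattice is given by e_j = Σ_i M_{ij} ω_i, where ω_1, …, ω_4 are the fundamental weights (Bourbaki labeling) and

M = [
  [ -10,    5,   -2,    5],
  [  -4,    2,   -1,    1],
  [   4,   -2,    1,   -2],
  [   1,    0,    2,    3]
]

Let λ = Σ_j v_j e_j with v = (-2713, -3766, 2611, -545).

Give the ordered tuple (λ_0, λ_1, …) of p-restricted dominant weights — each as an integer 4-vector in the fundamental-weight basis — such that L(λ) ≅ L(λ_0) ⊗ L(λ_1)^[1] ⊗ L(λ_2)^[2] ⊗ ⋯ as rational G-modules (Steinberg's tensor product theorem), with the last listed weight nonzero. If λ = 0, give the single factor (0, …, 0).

((1, 10, 7, 5), (10, 3, 1, 2), (2, 1, 3, 7))

Converting to the ω-basis (c_i = row i of M dotted with v = (-2713, -3766, 2611, -545)):
  c_1 = -10*-2713 + 5*-3766 + -2*2611 + 5*-545 = 353
  c_2 = -4*-2713 + 2*-3766 + -1*2611 + 1*-545 = 164
  c_3 = 4*-2713 + -2*-3766 + 1*2611 + -2*-545 = 381
  c_4 = 1*-2713 + 0*-3766 + 2*2611 + 3*-545 = 874
Base-11 expansion of each c_i:
  c_1 = 353 = 1·11^0 + 10·11^1 + 2·11^2
  c_2 = 164 = 10·11^0 + 3·11^1 + 1·11^2
  c_3 = 381 = 7·11^0 + 1·11^1 + 3·11^2
  c_4 = 874 = 5·11^0 + 2·11^1 + 7·11^2
λ_0 = (1, 10, 7, 5)
λ_1 = (10, 3, 1, 2)
λ_2 = (2, 1, 3, 7)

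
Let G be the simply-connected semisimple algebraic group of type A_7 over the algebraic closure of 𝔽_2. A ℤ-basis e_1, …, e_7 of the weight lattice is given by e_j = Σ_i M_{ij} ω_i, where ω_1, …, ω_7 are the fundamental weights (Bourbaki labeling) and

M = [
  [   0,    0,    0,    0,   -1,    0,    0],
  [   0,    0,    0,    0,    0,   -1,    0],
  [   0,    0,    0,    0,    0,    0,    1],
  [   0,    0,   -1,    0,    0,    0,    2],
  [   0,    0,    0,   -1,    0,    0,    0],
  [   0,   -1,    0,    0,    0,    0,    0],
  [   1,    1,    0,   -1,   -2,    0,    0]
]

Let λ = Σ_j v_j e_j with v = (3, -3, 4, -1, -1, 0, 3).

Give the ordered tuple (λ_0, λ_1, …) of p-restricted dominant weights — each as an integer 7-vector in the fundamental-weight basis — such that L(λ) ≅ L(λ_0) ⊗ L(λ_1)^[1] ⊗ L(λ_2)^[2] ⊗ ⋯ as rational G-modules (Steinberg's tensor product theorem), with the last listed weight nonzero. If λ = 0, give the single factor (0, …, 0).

((1, 0, 1, 0, 1, 1, 1), (0, 0, 1, 1, 0, 1, 1))

Converting to the ω-basis (c_i = row i of M dotted with v = (3, -3, 4, -1, -1, 0, 3)):
  c_1 = 0·3 + (0)·(-3) + 0·4 + (0)·(-1) + (-1)·(-1) + 0·0 + 0·3 = 1
  c_2 = 0·3 + (0)·(-3) + 0·4 + (0)·(-1) + (0)·(-1) + (-1)·(0) + 0·3 = 0
  c_3 = 0·3 + (0)·(-3) + 0·4 + (0)·(-1) + (0)·(-1) + 0·0 + 1·3 = 3
  c_4 = 0·3 + (0)·(-3) + (-1)·(4) + (0)·(-1) + (0)·(-1) + 0·0 + 2·3 = 2
  c_5 = 0·3 + (0)·(-3) + 0·4 + (-1)·(-1) + (0)·(-1) + 0·0 + 0·3 = 1
  c_6 = 0·3 + (-1)·(-3) + 0·4 + (0)·(-1) + (0)·(-1) + 0·0 + 0·3 = 3
  c_7 = 1·3 + (1)·(-3) + 0·4 + (-1)·(-1) + (-2)·(-1) + 0·0 + 0·3 = 3
Writing each c_i in base p = 2:
  c_1 = 1 = 1·2^0
  c_2 = 0
  c_3 = 3 = 1·2^0 + 1·2^1
  c_4 = 2 = 0·2^0 + 1·2^1
  c_5 = 1 = 1·2^0
  c_6 = 3 = 1·2^0 + 1·2^1
  c_7 = 3 = 1·2^0 + 1·2^1
Factor λ_0 = (1, 0, 1, 0, 1, 1, 1)
Factor λ_1 = (0, 0, 1, 1, 0, 1, 1)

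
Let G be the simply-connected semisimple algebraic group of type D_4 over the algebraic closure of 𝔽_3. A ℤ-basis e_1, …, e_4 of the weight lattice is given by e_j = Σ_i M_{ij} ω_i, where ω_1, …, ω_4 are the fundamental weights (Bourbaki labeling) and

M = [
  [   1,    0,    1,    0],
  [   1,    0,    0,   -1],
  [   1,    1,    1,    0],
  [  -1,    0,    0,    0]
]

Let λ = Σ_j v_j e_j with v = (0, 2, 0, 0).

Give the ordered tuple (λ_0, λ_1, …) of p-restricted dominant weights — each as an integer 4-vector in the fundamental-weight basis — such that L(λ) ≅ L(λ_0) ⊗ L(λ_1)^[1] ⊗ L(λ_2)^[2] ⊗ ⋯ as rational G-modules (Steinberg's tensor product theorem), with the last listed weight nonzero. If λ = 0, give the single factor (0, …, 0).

Change of basis e → ω: c = M·v where v = (0, 2, 0, 0):
  c_1 = 1*0 + 0*2 + 1*0 + 0*0 = 0
  c_2 = 1*0 + 0*2 + 0*0 + -1*0 = 0
  c_3 = 1*0 + 1*2 + 1*0 + 0*0 = 2
  c_4 = -1*0 + 0*2 + 0*0 + 0*0 = 0
p = 3; digits c_i = Σ_j d_{ij}·3^j, 0 ≤ d_{ij} < 3:
  c_1 = 0
  c_2 = 0
  c_3 = 2 = 2·3^0
  c_4 = 0
p-restricted factor λ_0 = (0, 0, 2, 0)

((0, 0, 2, 0),)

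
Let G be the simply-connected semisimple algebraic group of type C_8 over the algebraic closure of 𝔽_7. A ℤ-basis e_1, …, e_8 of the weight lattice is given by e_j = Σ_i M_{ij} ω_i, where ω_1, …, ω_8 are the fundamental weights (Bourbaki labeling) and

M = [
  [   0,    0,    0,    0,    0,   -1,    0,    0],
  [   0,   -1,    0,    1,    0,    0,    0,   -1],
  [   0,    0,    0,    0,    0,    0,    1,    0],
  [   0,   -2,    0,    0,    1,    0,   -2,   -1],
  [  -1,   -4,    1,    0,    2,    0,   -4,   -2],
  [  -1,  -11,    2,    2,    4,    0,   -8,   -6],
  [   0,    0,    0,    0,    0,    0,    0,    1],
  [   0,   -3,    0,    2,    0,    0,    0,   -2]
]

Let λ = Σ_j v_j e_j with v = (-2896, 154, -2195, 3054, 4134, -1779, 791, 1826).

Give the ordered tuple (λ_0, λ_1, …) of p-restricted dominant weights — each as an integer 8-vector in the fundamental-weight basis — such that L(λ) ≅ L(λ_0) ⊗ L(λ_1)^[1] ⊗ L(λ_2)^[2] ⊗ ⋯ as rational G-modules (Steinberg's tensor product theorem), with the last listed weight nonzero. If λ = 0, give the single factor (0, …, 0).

((1, 3, 0, 5, 4, 2, 6, 6), (2, 6, 1, 3, 2, 2, 1, 4), (1, 0, 2, 1, 3, 2, 2, 5), (5, 3, 2, 1, 4, 6, 5, 5))

Converting to the ω-basis (c_i = row i of M dotted with v = (-2896, 154, -2195, 3054, 4134, -1779, 791, 1826)):
  c_1 = (0)·(-2896) + (0)·(154) + (0)·(-2195) + (0)·(3054) + (0)·(4134) + (-1)·(-1779) + (0)·(791) + (0)·(1826) = 1779
  c_2 = (0)·(-2896) + (-1)·(154) + (0)·(-2195) + (1)·(3054) + (0)·(4134) + (0)·(-1779) + (0)·(791) + (-1)·(1826) = 1074
  c_3 = (0)·(-2896) + (0)·(154) + (0)·(-2195) + (0)·(3054) + (0)·(4134) + (0)·(-1779) + (1)·(791) + (0)·(1826) = 791
  c_4 = (0)·(-2896) + (-2)·(154) + (0)·(-2195) + (0)·(3054) + (1)·(4134) + (0)·(-1779) + (-2)·(791) + (-1)·(1826) = 418
  c_5 = (-1)·(-2896) + (-4)·(154) + (1)·(-2195) + (0)·(3054) + (2)·(4134) + (0)·(-1779) + (-4)·(791) + (-2)·(1826) = 1537
  c_6 = (-1)·(-2896) + (-11)·(154) + (2)·(-2195) + (2)·(3054) + (4)·(4134) + (0)·(-1779) + (-8)·(791) + (-6)·(1826) = 2172
  c_7 = (0)·(-2896) + (0)·(154) + (0)·(-2195) + (0)·(3054) + (0)·(4134) + (0)·(-1779) + (0)·(791) + (1)·(1826) = 1826
  c_8 = (0)·(-2896) + (-3)·(154) + (0)·(-2195) + (2)·(3054) + (0)·(4134) + (0)·(-1779) + (0)·(791) + (-2)·(1826) = 1994
p = 7; digits c_i = Σ_j d_{ij}·7^j, 0 ≤ d_{ij} < 7:
  c_1 = 1779 = 1·7^0 + 2·7^1 + 1·7^2 + 5·7^3
  c_2 = 1074 = 3·7^0 + 6·7^1 + 0·7^2 + 3·7^3
  c_3 = 791 = 0·7^0 + 1·7^1 + 2·7^2 + 2·7^3
  c_4 = 418 = 5·7^0 + 3·7^1 + 1·7^2 + 1·7^3
  c_5 = 1537 = 4·7^0 + 2·7^1 + 3·7^2 + 4·7^3
  c_6 = 2172 = 2·7^0 + 2·7^1 + 2·7^2 + 6·7^3
  c_7 = 1826 = 6·7^0 + 1·7^1 + 2·7^2 + 5·7^3
  c_8 = 1994 = 6·7^0 + 4·7^1 + 5·7^2 + 5·7^3
Factor λ_0 = (1, 3, 0, 5, 4, 2, 6, 6)
Factor λ_1 = (2, 6, 1, 3, 2, 2, 1, 4)
Factor λ_2 = (1, 0, 2, 1, 3, 2, 2, 5)
Factor λ_3 = (5, 3, 2, 1, 4, 6, 5, 5)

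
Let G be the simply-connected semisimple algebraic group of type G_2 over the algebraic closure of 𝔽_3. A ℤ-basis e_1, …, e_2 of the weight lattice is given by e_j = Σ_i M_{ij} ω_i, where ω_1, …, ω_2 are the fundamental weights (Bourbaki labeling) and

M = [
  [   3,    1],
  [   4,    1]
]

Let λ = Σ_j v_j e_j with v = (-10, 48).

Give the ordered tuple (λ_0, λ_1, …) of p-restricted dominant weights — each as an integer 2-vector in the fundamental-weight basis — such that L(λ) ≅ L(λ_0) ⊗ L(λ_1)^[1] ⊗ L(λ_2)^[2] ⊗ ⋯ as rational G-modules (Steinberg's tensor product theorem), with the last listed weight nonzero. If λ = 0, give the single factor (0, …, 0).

Change of basis e → ω: c = M·v where v = (-10, 48):
  c_1 = 3*-10 + 1*48 = 18
  c_2 = 4*-10 + 1*48 = 8
Writing each c_i in base p = 3:
  c_1 = 18 = 0·3^0 + 0·3^1 + 2·3^2
  c_2 = 8 = 2·3^0 + 2·3^1
Factor λ_0 = (0, 2)
Factor λ_1 = (0, 2)
Factor λ_2 = (2, 0)

((0, 2), (0, 2), (2, 0))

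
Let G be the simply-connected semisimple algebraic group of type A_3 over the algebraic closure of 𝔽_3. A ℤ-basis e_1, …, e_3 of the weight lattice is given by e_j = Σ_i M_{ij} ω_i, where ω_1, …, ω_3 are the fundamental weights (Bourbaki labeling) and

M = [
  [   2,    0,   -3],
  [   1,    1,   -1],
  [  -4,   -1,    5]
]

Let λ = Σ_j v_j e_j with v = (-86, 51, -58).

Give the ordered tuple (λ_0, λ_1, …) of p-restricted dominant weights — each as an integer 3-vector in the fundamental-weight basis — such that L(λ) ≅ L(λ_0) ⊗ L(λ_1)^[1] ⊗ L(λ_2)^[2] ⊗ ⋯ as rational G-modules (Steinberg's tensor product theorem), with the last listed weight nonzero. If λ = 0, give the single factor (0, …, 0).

In the fundamental-weight basis, λ has coordinates c = M·v (v = (-86, 51, -58)):
  c_1 = (2)·(-86) + 0·51 + (-3)·(-58) = 2
  c_2 = (1)·(-86) + 1·51 + (-1)·(-58) = 23
  c_3 = (-4)·(-86) + (-1)·(51) + (5)·(-58) = 3
Base-3 expansion of each c_i:
  c_1 = 2 = 2·3^0
  c_2 = 23 = 2·3^0 + 1·3^1 + 2·3^2
  c_3 = 3 = 0·3^0 + 1·3^1
Factor λ_0 = (2, 2, 0)
Factor λ_1 = (0, 1, 1)
Factor λ_2 = (0, 2, 0)

((2, 2, 0), (0, 1, 1), (0, 2, 0))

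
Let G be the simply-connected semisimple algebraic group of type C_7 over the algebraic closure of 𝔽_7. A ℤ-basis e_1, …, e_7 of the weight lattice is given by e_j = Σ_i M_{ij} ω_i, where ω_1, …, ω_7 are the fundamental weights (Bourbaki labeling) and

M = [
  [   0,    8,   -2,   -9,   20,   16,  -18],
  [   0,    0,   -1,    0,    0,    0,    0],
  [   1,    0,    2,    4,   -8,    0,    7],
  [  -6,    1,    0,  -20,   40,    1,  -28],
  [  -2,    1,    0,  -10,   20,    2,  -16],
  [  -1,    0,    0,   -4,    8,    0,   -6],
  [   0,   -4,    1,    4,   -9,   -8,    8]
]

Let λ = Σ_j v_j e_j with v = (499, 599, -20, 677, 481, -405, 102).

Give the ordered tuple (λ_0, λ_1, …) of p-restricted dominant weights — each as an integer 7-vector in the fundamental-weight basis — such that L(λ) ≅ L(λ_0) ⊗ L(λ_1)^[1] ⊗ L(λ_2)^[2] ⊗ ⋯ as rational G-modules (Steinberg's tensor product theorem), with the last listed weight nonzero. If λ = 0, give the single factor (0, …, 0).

ω-coordinates c = M·v, v = (499, 599, -20, 677, 481, -405, 102):
  c_1 = (0)·(499) + (8)·(599) + (-2)·(-20) + (-9)·(677) + (20)·(481) + (16)·(-405) + (-18)·(102) = 43
  c_2 = (0)·(499) + (0)·(599) + (-1)·(-20) + (0)·(677) + (0)·(481) + (0)·(-405) + (0)·(102) = 20
  c_3 = (1)·(499) + (0)·(599) + (2)·(-20) + (4)·(677) + (-8)·(481) + (0)·(-405) + (7)·(102) = 33
  c_4 = (-6)·(499) + (1)·(599) + (0)·(-20) + (-20)·(677) + (40)·(481) + (1)·(-405) + (-28)·(102) = 44
  c_5 = (-2)·(499) + (1)·(599) + (0)·(-20) + (-10)·(677) + (20)·(481) + (2)·(-405) + (-16)·(102) = 9
  c_6 = (-1)·(499) + (0)·(599) + (0)·(-20) + (-4)·(677) + (8)·(481) + (0)·(-405) + (-6)·(102) = 29
  c_7 = (0)·(499) + (-4)·(599) + (1)·(-20) + (4)·(677) + (-9)·(481) + (-8)·(-405) + (8)·(102) = 19
Expand coordinatewise in base 7:
  c_1 = 43 = 1·7^0 + 6·7^1
  c_2 = 20 = 6·7^0 + 2·7^1
  c_3 = 33 = 5·7^0 + 4·7^1
  c_4 = 44 = 2·7^0 + 6·7^1
  c_5 = 9 = 2·7^0 + 1·7^1
  c_6 = 29 = 1·7^0 + 4·7^1
  c_7 = 19 = 5·7^0 + 2·7^1
Factor λ_0 = (1, 6, 5, 2, 2, 1, 5)
Factor λ_1 = (6, 2, 4, 6, 1, 4, 2)

((1, 6, 5, 2, 2, 1, 5), (6, 2, 4, 6, 1, 4, 2))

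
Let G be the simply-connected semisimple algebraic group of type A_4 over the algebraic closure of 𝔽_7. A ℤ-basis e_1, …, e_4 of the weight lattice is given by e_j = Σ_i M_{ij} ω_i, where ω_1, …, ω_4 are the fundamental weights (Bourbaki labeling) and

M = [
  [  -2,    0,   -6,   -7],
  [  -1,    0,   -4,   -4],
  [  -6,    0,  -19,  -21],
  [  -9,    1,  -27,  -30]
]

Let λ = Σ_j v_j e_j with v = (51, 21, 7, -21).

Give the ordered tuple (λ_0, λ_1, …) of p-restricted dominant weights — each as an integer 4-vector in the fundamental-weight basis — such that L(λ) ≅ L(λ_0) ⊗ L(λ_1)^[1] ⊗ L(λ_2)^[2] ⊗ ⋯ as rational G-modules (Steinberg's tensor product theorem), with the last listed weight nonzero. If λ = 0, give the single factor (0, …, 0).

((3, 5, 2, 3),)

Converting to the ω-basis (c_i = row i of M dotted with v = (51, 21, 7, -21)):
  c_1 = (-2)·(51) + 0·21 + (-6)·(7) + (-7)·(-21) = 3
  c_2 = (-1)·(51) + 0·21 + (-4)·(7) + (-4)·(-21) = 5
  c_3 = (-6)·(51) + 0·21 + (-19)·(7) + (-21)·(-21) = 2
  c_4 = (-9)·(51) + 1·21 + (-27)·(7) + (-30)·(-21) = 3
Base-7 expansion of each c_i:
  c_1 = 3 = 3·7^0
  c_2 = 5 = 5·7^0
  c_3 = 2 = 2·7^0
  c_4 = 3 = 3·7^0
Factor λ_0 = (3, 5, 2, 3)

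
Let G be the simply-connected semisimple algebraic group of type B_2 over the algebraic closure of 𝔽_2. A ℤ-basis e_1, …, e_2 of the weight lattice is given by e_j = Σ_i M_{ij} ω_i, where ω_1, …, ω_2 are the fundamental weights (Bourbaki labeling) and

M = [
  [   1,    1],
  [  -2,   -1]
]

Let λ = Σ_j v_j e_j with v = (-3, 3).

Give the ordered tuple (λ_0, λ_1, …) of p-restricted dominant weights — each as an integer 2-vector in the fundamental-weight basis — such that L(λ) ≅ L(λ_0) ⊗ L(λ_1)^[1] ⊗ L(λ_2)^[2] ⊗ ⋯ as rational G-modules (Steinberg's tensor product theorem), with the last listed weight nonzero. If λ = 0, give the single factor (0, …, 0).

((0, 1), (0, 1))

ω-coordinates c = M·v, v = (-3, 3):
  c_1 = (1)·(-3) + 1·3 = 0
  c_2 = (-2)·(-3) + (-1)·(3) = 3
Expand coordinatewise in base 2:
  c_1 = 0
  c_2 = 3 = 1·2^0 + 1·2^1
p-restricted factor λ_0 = (0, 1)
p-restricted factor λ_1 = (0, 1)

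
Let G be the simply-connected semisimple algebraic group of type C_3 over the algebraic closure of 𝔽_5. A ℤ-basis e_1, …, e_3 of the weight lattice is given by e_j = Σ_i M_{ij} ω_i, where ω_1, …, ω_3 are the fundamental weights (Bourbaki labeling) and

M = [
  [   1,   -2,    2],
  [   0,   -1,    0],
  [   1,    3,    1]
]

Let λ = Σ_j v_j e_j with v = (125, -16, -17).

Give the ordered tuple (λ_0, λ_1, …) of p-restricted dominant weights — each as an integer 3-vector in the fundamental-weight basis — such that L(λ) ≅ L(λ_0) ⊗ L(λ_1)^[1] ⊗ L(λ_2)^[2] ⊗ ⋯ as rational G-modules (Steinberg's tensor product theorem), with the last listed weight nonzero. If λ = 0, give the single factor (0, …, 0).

In the fundamental-weight basis, λ has coordinates c = M·v (v = (125, -16, -17)):
  c_1 = 1·125 + (-2)·(-16) + (2)·(-17) = 123
  c_2 = 0·125 + (-1)·(-16) + (0)·(-17) = 16
  c_3 = 1·125 + (3)·(-16) + (1)·(-17) = 60
Expand coordinatewise in base 5:
  c_1 = 123 = 3·5^0 + 4·5^1 + 4·5^2
  c_2 = 16 = 1·5^0 + 3·5^1
  c_3 = 60 = 0·5^0 + 2·5^1 + 2·5^2
λ_0 = (3, 1, 0)
λ_1 = (4, 3, 2)
λ_2 = (4, 0, 2)

((3, 1, 0), (4, 3, 2), (4, 0, 2))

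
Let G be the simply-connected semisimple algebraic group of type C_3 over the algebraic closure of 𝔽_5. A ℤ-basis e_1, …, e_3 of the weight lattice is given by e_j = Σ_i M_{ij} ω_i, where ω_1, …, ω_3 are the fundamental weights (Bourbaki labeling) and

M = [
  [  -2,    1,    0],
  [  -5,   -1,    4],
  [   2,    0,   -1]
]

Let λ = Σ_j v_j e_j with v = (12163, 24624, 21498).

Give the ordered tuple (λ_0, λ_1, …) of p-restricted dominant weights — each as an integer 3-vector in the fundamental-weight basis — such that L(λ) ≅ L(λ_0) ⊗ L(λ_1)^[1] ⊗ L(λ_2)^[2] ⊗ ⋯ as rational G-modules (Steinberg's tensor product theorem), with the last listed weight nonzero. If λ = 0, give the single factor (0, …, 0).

((3, 3, 3), (4, 0, 0), (1, 2, 3), (2, 4, 2), (0, 0, 4))

Change of basis e → ω: c = M·v where v = (12163, 24624, 21498):
  c_1 = (-2)·(12163) + 1·24624 + 0·21498 = 298
  c_2 = (-5)·(12163) + (-1)·(24624) + 4·21498 = 553
  c_3 = 2·12163 + 0·24624 + (-1)·(21498) = 2828
p = 5; digits c_i = Σ_j d_{ij}·5^j, 0 ≤ d_{ij} < 5:
  c_1 = 298 = 3·5^0 + 4·5^1 + 1·5^2 + 2·5^3
  c_2 = 553 = 3·5^0 + 0·5^1 + 2·5^2 + 4·5^3
  c_3 = 2828 = 3·5^0 + 0·5^1 + 3·5^2 + 2·5^3 + 4·5^4
Factor λ_0 = (3, 3, 3)
Factor λ_1 = (4, 0, 0)
Factor λ_2 = (1, 2, 3)
Factor λ_3 = (2, 4, 2)
Factor λ_4 = (0, 0, 4)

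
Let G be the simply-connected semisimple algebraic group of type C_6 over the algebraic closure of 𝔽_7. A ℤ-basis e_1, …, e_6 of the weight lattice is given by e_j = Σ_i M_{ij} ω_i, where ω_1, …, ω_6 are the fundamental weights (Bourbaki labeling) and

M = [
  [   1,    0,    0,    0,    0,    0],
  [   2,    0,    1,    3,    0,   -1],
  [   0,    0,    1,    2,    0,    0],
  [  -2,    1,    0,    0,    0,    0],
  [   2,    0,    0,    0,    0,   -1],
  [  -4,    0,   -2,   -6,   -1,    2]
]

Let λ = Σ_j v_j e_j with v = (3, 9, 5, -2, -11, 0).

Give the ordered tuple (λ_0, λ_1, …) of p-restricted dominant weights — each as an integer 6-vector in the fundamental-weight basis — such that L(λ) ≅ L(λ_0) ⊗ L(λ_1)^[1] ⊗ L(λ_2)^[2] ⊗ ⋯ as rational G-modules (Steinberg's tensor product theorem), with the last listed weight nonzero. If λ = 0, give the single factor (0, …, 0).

Change of basis e → ω: c = M·v where v = (3, 9, 5, -2, -11, 0):
  c_1 = 1*3 + 0*9 + 0*5 + 0*-2 + 0*-11 + 0*0 = 3
  c_2 = 2*3 + 0*9 + 1*5 + 3*-2 + 0*-11 + -1*0 = 5
  c_3 = 0*3 + 0*9 + 1*5 + 2*-2 + 0*-11 + 0*0 = 1
  c_4 = -2*3 + 1*9 + 0*5 + 0*-2 + 0*-11 + 0*0 = 3
  c_5 = 2*3 + 0*9 + 0*5 + 0*-2 + 0*-11 + -1*0 = 6
  c_6 = -4*3 + 0*9 + -2*5 + -6*-2 + -1*-11 + 2*0 = 1
p = 7; digits c_i = Σ_j d_{ij}·7^j, 0 ≤ d_{ij} < 7:
  c_1 = 3 = 3·7^0
  c_2 = 5 = 5·7^0
  c_3 = 1 = 1·7^0
  c_4 = 3 = 3·7^0
  c_5 = 6 = 6·7^0
  c_6 = 1 = 1·7^0
Factor λ_0 = (3, 5, 1, 3, 6, 1)

((3, 5, 1, 3, 6, 1),)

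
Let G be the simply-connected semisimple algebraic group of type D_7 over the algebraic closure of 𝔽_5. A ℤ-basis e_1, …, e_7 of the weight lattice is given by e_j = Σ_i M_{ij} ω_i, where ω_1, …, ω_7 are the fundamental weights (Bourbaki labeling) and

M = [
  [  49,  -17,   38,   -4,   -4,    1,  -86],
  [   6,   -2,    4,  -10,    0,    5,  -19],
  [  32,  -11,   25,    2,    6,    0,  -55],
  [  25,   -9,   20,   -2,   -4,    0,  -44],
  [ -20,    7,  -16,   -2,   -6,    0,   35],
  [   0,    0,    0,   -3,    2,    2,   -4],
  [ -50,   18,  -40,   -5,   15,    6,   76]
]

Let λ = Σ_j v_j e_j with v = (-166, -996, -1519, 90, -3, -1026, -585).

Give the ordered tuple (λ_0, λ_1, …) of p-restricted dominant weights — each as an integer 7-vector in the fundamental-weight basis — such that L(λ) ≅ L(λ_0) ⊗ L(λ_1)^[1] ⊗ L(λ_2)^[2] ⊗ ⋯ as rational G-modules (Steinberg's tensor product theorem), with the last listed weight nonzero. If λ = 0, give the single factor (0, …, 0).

ω-coordinates c = M·v, v = (-166, -996, -1519, 90, -3, -1026, -585):
  c_1 = (49)·(-166) + (-17)·(-996) + (38)·(-1519) + (-4)·(90) + (-4)·(-3) + (1)·(-1026) + (-86)·(-585) = 12
  c_2 = (6)·(-166) + (-2)·(-996) + (4)·(-1519) + (-10)·(90) + (0)·(-3) + (5)·(-1026) + (-19)·(-585) = 5
  c_3 = (32)·(-166) + (-11)·(-996) + (25)·(-1519) + (2)·(90) + (6)·(-3) + (0)·(-1026) + (-55)·(-585) = 6
  c_4 = (25)·(-166) + (-9)·(-996) + (20)·(-1519) + (-2)·(90) + (-4)·(-3) + (0)·(-1026) + (-44)·(-585) = 6
  c_5 = (-20)·(-166) + (7)·(-996) + (-16)·(-1519) + (-2)·(90) + (-6)·(-3) + (0)·(-1026) + (35)·(-585) = 15
  c_6 = (0)·(-166) + (0)·(-996) + (0)·(-1519) + (-3)·(90) + (2)·(-3) + (2)·(-1026) + (-4)·(-585) = 12
  c_7 = (-50)·(-166) + (18)·(-996) + (-40)·(-1519) + (-5)·(90) + (15)·(-3) + (6)·(-1026) + (76)·(-585) = 21
Writing each c_i in base p = 5:
  c_1 = 12 = 2·5^0 + 2·5^1
  c_2 = 5 = 0·5^0 + 1·5^1
  c_3 = 6 = 1·5^0 + 1·5^1
  c_4 = 6 = 1·5^0 + 1·5^1
  c_5 = 15 = 0·5^0 + 3·5^1
  c_6 = 12 = 2·5^0 + 2·5^1
  c_7 = 21 = 1·5^0 + 4·5^1
λ_0 = (2, 0, 1, 1, 0, 2, 1)
λ_1 = (2, 1, 1, 1, 3, 2, 4)

((2, 0, 1, 1, 0, 2, 1), (2, 1, 1, 1, 3, 2, 4))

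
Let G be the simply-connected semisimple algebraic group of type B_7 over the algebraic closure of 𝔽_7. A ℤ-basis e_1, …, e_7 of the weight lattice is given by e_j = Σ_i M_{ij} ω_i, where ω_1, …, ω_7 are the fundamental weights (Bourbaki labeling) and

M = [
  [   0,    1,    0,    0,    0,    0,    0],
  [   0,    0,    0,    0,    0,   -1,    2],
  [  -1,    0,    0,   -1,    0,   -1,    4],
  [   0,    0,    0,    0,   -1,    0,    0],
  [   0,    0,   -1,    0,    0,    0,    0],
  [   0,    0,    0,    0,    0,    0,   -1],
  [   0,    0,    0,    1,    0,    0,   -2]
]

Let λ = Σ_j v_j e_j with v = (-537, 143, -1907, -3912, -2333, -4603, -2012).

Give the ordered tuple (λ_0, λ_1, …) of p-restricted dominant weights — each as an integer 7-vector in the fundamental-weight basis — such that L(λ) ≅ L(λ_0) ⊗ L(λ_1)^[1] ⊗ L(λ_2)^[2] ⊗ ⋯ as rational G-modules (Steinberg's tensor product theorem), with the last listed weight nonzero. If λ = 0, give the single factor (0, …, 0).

((3, 5, 3, 2, 3, 3, 0), (6, 5, 3, 4, 6, 0, 2), (2, 4, 6, 5, 3, 6, 2), (0, 1, 2, 6, 5, 5, 0))

Compute c_i = Σ_j M_{ij} v_j with v = (-537, 143, -1907, -3912, -2333, -4603, -2012):
  c_1 = (0)·(-537) + (1)·(143) + (0)·(-1907) + (0)·(-3912) + (0)·(-2333) + (0)·(-4603) + (0)·(-2012) = 143
  c_2 = (0)·(-537) + (0)·(143) + (0)·(-1907) + (0)·(-3912) + (0)·(-2333) + (-1)·(-4603) + (2)·(-2012) = 579
  c_3 = (-1)·(-537) + (0)·(143) + (0)·(-1907) + (-1)·(-3912) + (0)·(-2333) + (-1)·(-4603) + (4)·(-2012) = 1004
  c_4 = (0)·(-537) + (0)·(143) + (0)·(-1907) + (0)·(-3912) + (-1)·(-2333) + (0)·(-4603) + (0)·(-2012) = 2333
  c_5 = (0)·(-537) + (0)·(143) + (-1)·(-1907) + (0)·(-3912) + (0)·(-2333) + (0)·(-4603) + (0)·(-2012) = 1907
  c_6 = (0)·(-537) + (0)·(143) + (0)·(-1907) + (0)·(-3912) + (0)·(-2333) + (0)·(-4603) + (-1)·(-2012) = 2012
  c_7 = (0)·(-537) + (0)·(143) + (0)·(-1907) + (1)·(-3912) + (0)·(-2333) + (0)·(-4603) + (-2)·(-2012) = 112
Base-7 expansion of each c_i:
  c_1 = 143 = 3·7^0 + 6·7^1 + 2·7^2
  c_2 = 579 = 5·7^0 + 5·7^1 + 4·7^2 + 1·7^3
  c_3 = 1004 = 3·7^0 + 3·7^1 + 6·7^2 + 2·7^3
  c_4 = 2333 = 2·7^0 + 4·7^1 + 5·7^2 + 6·7^3
  c_5 = 1907 = 3·7^0 + 6·7^1 + 3·7^2 + 5·7^3
  c_6 = 2012 = 3·7^0 + 0·7^1 + 6·7^2 + 5·7^3
  c_7 = 112 = 0·7^0 + 2·7^1 + 2·7^2
λ_0 = (3, 5, 3, 2, 3, 3, 0)
λ_1 = (6, 5, 3, 4, 6, 0, 2)
λ_2 = (2, 4, 6, 5, 3, 6, 2)
λ_3 = (0, 1, 2, 6, 5, 5, 0)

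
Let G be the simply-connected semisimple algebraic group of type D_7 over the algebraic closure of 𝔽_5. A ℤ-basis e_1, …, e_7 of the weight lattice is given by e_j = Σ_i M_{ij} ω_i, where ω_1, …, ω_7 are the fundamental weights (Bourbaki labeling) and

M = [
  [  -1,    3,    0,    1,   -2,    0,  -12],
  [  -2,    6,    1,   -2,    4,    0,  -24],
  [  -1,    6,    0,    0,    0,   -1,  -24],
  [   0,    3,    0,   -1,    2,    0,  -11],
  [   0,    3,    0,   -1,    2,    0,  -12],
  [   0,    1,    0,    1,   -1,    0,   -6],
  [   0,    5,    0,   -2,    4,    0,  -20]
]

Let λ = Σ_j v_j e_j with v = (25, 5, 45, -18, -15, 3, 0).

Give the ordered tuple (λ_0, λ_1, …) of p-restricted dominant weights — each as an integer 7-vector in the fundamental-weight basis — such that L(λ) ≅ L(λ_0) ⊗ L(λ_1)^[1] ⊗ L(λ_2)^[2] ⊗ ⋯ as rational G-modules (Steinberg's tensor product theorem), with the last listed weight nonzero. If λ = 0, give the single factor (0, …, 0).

In the fundamental-weight basis, λ has coordinates c = M·v (v = (25, 5, 45, -18, -15, 3, 0)):
  c_1 = (-1)·(25) + (3)·(5) + (0)·(45) + (1)·(-18) + (-2)·(-15) + (0)·(3) + (-12)·(0) = 2
  c_2 = (-2)·(25) + (6)·(5) + (1)·(45) + (-2)·(-18) + (4)·(-15) + (0)·(3) + (-24)·(0) = 1
  c_3 = (-1)·(25) + (6)·(5) + (0)·(45) + (0)·(-18) + (0)·(-15) + (-1)·(3) + (-24)·(0) = 2
  c_4 = (0)·(25) + (3)·(5) + (0)·(45) + (-1)·(-18) + (2)·(-15) + (0)·(3) + (-11)·(0) = 3
  c_5 = (0)·(25) + (3)·(5) + (0)·(45) + (-1)·(-18) + (2)·(-15) + (0)·(3) + (-12)·(0) = 3
  c_6 = (0)·(25) + (1)·(5) + (0)·(45) + (1)·(-18) + (-1)·(-15) + (0)·(3) + (-6)·(0) = 2
  c_7 = (0)·(25) + (5)·(5) + (0)·(45) + (-2)·(-18) + (4)·(-15) + (0)·(3) + (-20)·(0) = 1
p = 5; digits c_i = Σ_j d_{ij}·5^j, 0 ≤ d_{ij} < 5:
  c_1 = 2 = 2·5^0
  c_2 = 1 = 1·5^0
  c_3 = 2 = 2·5^0
  c_4 = 3 = 3·5^0
  c_5 = 3 = 3·5^0
  c_6 = 2 = 2·5^0
  c_7 = 1 = 1·5^0
Factor λ_0 = (2, 1, 2, 3, 3, 2, 1)

((2, 1, 2, 3, 3, 2, 1),)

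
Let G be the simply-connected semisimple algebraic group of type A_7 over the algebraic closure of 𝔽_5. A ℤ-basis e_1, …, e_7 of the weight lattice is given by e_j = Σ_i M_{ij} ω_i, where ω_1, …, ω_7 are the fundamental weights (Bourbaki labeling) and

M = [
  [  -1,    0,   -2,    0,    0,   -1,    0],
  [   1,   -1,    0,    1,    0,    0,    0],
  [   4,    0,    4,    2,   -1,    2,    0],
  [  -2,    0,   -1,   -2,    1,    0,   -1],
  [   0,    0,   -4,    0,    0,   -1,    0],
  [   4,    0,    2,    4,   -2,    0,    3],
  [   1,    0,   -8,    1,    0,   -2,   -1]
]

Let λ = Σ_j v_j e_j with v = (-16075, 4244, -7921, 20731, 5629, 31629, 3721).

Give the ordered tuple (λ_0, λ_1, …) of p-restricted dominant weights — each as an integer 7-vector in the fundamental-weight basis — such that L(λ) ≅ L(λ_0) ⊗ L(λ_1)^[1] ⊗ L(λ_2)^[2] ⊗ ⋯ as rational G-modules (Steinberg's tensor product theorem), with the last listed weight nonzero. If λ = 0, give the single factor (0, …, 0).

ω-coordinates c = M·v, v = (-16075, 4244, -7921, 20731, 5629, 31629, 3721):
  c_1 = (-1)·(-16075) + 0·4244 + (-2)·(-7921) + 0·20731 + 0·5629 + (-1)·(31629) + 0·3721 = 288
  c_2 = (1)·(-16075) + (-1)·(4244) + (0)·(-7921) + 1·20731 + 0·5629 + 0·31629 + 0·3721 = 412
  c_3 = (4)·(-16075) + 0·4244 + (4)·(-7921) + 2·20731 + (-1)·(5629) + 2·31629 + 0·3721 = 3107
  c_4 = (-2)·(-16075) + 0·4244 + (-1)·(-7921) + (-2)·(20731) + 1·5629 + 0·31629 + (-1)·(3721) = 517
  c_5 = (0)·(-16075) + 0·4244 + (-4)·(-7921) + 0·20731 + 0·5629 + (-1)·(31629) + 0·3721 = 55
  c_6 = (4)·(-16075) + 0·4244 + (2)·(-7921) + 4·20731 + (-2)·(5629) + 0·31629 + 3·3721 = 2687
  c_7 = (1)·(-16075) + 0·4244 + (-8)·(-7921) + 1·20731 + 0·5629 + (-2)·(31629) + (-1)·(3721) = 1045
Expand coordinatewise in base 5:
  c_1 = 288 = 3·5^0 + 2·5^1 + 1·5^2 + 2·5^3
  c_2 = 412 = 2·5^0 + 2·5^1 + 1·5^2 + 3·5^3
  c_3 = 3107 = 2·5^0 + 1·5^1 + 4·5^2 + 4·5^3 + 4·5^4
  c_4 = 517 = 2·5^0 + 3·5^1 + 0·5^2 + 4·5^3
  c_5 = 55 = 0·5^0 + 1·5^1 + 2·5^2
  c_6 = 2687 = 2·5^0 + 2·5^1 + 2·5^2 + 1·5^3 + 4·5^4
  c_7 = 1045 = 0·5^0 + 4·5^1 + 1·5^2 + 3·5^3 + 1·5^4
p-restricted factor λ_0 = (3, 2, 2, 2, 0, 2, 0)
p-restricted factor λ_1 = (2, 2, 1, 3, 1, 2, 4)
p-restricted factor λ_2 = (1, 1, 4, 0, 2, 2, 1)
p-restricted factor λ_3 = (2, 3, 4, 4, 0, 1, 3)
p-restricted factor λ_4 = (0, 0, 4, 0, 0, 4, 1)

((3, 2, 2, 2, 0, 2, 0), (2, 2, 1, 3, 1, 2, 4), (1, 1, 4, 0, 2, 2, 1), (2, 3, 4, 4, 0, 1, 3), (0, 0, 4, 0, 0, 4, 1))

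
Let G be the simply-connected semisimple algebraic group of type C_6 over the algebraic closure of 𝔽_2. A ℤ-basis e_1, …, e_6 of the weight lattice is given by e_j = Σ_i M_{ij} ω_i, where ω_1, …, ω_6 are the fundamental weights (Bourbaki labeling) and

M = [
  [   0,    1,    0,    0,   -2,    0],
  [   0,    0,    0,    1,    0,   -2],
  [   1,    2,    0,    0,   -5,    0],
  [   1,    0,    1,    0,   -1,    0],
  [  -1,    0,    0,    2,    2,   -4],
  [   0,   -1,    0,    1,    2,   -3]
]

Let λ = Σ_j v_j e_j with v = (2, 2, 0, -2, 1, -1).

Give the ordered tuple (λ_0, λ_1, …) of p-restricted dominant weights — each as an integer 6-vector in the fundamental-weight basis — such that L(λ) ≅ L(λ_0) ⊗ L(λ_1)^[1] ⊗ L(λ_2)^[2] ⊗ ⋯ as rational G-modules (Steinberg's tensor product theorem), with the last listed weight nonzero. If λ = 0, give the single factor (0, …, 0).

((0, 0, 1, 1, 0, 1),)

In the fundamental-weight basis, λ has coordinates c = M·v (v = (2, 2, 0, -2, 1, -1)):
  c_1 = 0*2 + 1*2 + 0*0 + 0*-2 + -2*1 + 0*-1 = 0
  c_2 = 0*2 + 0*2 + 0*0 + 1*-2 + 0*1 + -2*-1 = 0
  c_3 = 1*2 + 2*2 + 0*0 + 0*-2 + -5*1 + 0*-1 = 1
  c_4 = 1*2 + 0*2 + 1*0 + 0*-2 + -1*1 + 0*-1 = 1
  c_5 = -1*2 + 0*2 + 0*0 + 2*-2 + 2*1 + -4*-1 = 0
  c_6 = 0*2 + -1*2 + 0*0 + 1*-2 + 2*1 + -3*-1 = 1
Writing each c_i in base p = 2:
  c_1 = 0
  c_2 = 0
  c_3 = 1 = 1·2^0
  c_4 = 1 = 1·2^0
  c_5 = 0
  c_6 = 1 = 1·2^0
Factor λ_0 = (0, 0, 1, 1, 0, 1)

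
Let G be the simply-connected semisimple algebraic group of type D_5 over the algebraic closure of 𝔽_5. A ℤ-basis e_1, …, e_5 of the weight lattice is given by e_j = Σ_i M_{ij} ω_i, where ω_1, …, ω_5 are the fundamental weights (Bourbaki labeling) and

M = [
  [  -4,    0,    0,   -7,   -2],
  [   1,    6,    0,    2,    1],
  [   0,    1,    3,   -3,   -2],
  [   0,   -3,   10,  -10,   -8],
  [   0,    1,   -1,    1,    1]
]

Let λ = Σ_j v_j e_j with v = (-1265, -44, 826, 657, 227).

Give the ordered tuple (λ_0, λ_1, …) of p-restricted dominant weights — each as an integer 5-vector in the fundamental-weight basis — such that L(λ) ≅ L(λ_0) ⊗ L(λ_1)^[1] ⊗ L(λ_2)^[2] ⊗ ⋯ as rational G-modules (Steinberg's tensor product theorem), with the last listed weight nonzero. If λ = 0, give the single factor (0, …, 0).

In the fundamental-weight basis, λ has coordinates c = M·v (v = (-1265, -44, 826, 657, 227)):
  c_1 = (-4)·(-1265) + (0)·(-44) + (0)·(826) + (-7)·(657) + (-2)·(227) = 7
  c_2 = (1)·(-1265) + (6)·(-44) + (0)·(826) + (2)·(657) + (1)·(227) = 12
  c_3 = (0)·(-1265) + (1)·(-44) + (3)·(826) + (-3)·(657) + (-2)·(227) = 9
  c_4 = (0)·(-1265) + (-3)·(-44) + (10)·(826) + (-10)·(657) + (-8)·(227) = 6
  c_5 = (0)·(-1265) + (1)·(-44) + (-1)·(826) + (1)·(657) + (1)·(227) = 14
Base-5 expansion of each c_i:
  c_1 = 7 = 2·5^0 + 1·5^1
  c_2 = 12 = 2·5^0 + 2·5^1
  c_3 = 9 = 4·5^0 + 1·5^1
  c_4 = 6 = 1·5^0 + 1·5^1
  c_5 = 14 = 4·5^0 + 2·5^1
Factor λ_0 = (2, 2, 4, 1, 4)
Factor λ_1 = (1, 2, 1, 1, 2)

((2, 2, 4, 1, 4), (1, 2, 1, 1, 2))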